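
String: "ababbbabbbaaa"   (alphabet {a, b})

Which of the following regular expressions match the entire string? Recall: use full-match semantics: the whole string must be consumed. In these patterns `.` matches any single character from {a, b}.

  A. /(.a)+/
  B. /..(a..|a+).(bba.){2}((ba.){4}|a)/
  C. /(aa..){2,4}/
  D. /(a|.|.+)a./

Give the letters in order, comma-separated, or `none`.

A → no match
B → match
C → no match — must start with "aa"
D → match

B, D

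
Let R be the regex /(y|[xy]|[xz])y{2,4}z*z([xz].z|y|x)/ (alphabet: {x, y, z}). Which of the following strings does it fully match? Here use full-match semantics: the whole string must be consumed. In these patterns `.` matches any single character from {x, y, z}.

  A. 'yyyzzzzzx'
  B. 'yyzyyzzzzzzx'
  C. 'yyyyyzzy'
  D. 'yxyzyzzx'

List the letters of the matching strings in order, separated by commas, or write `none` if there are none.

A → match
B → no match
C → match
D → no match

A, C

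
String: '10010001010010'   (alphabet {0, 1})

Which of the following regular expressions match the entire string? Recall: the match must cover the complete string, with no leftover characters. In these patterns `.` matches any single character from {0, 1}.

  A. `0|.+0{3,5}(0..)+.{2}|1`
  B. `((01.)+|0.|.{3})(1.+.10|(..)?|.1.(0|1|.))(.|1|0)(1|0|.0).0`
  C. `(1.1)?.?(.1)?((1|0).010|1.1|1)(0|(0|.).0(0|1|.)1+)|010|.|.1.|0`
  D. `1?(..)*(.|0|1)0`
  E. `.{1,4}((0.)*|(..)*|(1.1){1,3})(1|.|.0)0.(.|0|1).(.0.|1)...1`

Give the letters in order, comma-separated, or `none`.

B, D

A → no match
B → match
C → no match
D → match
E → no match — must end with '1'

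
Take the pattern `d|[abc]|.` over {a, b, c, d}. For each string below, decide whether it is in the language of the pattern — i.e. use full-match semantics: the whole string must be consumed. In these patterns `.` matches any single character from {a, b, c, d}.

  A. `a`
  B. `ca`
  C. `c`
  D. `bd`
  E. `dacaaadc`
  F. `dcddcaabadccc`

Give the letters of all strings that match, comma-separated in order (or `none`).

A, C

A → match
B → no match
C → match
D → no match
E → no match
F → no match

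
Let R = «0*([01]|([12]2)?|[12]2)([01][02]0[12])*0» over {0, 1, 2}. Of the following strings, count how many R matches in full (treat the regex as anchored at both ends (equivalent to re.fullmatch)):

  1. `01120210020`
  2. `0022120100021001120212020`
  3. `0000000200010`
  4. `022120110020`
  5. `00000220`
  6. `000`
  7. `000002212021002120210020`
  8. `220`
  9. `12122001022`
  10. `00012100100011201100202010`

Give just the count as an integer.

9

1 → match
2 → match
3 → match
4 → match
5 → match
6 → match
7 → match
8 → match
9 → no match — must end with `0`
10 → match
Total matched: 9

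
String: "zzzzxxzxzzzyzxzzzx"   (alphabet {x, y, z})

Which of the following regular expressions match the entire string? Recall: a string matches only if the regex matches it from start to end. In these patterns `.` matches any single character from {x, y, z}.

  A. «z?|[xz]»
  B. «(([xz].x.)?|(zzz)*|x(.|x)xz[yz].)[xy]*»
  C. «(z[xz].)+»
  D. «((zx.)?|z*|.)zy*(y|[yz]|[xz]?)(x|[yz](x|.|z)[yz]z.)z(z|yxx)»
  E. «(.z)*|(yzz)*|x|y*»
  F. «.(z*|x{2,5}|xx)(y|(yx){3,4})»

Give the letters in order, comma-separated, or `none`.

C

A → no match
B → no match
C → match
D → no match
E → no match
F → no match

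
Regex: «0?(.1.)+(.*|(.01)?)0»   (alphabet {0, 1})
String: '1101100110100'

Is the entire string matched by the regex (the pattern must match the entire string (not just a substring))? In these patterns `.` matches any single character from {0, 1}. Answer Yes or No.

Yes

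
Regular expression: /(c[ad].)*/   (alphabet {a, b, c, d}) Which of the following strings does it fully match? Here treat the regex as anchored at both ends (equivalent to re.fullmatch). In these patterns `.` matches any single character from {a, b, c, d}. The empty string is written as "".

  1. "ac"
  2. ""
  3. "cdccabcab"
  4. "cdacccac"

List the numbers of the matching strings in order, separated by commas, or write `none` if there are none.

2, 3

1. "ac" → no match
2. "" → match
3. "cdccabcab" → match
4. "cdacccac" → no match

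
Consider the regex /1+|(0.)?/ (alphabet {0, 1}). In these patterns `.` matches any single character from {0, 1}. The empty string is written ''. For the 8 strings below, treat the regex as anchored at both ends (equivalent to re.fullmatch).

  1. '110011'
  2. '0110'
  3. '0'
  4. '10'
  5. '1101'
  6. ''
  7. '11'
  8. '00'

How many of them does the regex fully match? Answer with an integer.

3

1. '110011' → no match
2. '0110' → no match
3. '0' → no match
4. '10' → no match
5. '1101' → no match
6. '' → match
7. '11' → match
8. '00' → match
Total matched: 3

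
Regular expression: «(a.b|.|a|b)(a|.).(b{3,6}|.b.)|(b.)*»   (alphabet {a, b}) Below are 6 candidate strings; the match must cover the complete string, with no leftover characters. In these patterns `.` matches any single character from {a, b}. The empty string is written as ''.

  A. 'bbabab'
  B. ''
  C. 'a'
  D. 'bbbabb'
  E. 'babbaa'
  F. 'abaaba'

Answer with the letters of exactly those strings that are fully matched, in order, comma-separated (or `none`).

B, D, F

A → no match
B → match
C → no match
D → match
E → no match
F → match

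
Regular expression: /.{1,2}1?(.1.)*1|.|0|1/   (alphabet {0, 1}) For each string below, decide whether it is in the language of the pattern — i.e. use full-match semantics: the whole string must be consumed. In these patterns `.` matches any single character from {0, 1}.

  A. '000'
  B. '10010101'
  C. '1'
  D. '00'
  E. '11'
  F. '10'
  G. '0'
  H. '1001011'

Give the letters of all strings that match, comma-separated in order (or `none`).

C, E, G

A → no match
B → no match
C → match
D → no match
E → match
F → no match
G → match
H → no match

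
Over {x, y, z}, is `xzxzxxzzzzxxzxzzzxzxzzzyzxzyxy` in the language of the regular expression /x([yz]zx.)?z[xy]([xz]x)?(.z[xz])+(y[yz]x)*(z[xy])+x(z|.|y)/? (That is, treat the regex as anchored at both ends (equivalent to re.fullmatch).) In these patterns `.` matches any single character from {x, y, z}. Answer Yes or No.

Yes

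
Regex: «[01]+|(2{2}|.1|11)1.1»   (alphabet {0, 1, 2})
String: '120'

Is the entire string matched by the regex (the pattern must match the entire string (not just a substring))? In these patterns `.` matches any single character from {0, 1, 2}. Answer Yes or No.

No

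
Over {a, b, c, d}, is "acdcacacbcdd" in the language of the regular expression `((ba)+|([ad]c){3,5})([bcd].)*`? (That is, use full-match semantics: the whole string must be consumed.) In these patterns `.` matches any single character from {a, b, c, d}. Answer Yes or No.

Yes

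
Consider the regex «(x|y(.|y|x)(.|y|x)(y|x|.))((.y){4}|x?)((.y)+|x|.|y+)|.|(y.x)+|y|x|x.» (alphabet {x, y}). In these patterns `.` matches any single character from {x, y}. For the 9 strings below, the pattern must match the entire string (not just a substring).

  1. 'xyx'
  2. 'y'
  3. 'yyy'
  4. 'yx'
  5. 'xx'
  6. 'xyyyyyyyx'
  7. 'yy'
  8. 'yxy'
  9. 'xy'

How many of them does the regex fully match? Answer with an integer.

3

1 → no match
2 → match
3 → no match
4 → no match
5 → match
6 → no match
7 → no match
8 → no match
9 → match
Total matched: 3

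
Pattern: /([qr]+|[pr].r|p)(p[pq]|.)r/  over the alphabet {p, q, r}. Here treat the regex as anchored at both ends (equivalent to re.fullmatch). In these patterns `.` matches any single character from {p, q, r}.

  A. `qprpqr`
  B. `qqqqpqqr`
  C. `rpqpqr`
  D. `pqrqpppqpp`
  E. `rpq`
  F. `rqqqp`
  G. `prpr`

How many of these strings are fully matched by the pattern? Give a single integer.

0

A → no match
B → no match
C → no match
D → no match — must end with `r`
E → no match — must end with `r`
F → no match — must end with `r`
G → no match
Total matched: 0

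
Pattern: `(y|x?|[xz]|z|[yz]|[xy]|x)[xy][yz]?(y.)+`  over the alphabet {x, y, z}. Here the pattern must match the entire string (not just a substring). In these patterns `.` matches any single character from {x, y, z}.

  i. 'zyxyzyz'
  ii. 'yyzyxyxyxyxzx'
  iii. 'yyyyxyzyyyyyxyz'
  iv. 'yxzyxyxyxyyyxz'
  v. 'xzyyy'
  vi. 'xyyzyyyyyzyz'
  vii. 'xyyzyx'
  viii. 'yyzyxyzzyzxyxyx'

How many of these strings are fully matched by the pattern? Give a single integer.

3

i → no match
ii → no match
iii → match
iv → no match
v → no match
vi → match
vii → match
viii → no match
Total matched: 3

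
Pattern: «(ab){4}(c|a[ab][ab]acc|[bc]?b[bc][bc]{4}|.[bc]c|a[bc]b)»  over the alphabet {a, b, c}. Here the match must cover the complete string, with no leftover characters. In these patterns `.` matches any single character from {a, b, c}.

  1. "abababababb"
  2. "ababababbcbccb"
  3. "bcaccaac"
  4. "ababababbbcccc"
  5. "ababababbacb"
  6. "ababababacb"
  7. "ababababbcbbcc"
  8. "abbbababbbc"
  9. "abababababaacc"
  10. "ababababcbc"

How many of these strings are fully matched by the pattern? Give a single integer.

7

1 → match
2 → match
3 → no match — must start with "ab"
4 → match
5 → no match
6 → match
7 → match
8 → no match
9 → match
10 → match
Total matched: 7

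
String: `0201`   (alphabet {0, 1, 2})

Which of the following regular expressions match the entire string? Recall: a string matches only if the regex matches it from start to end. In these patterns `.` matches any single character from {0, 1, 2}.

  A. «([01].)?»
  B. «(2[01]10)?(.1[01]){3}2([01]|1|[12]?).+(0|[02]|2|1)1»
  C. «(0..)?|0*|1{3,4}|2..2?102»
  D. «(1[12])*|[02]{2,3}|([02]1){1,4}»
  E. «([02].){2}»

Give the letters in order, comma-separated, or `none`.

E

A → no match
B → no match
C → no match
D → no match
E → match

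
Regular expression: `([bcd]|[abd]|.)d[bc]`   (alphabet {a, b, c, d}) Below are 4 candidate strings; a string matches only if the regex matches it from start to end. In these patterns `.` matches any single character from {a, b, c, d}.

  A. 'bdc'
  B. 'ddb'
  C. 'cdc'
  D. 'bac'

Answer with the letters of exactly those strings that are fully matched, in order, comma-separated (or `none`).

A, B, C

A. 'bdc' → match
B. 'ddb' → match
C. 'cdc' → match
D. 'bac' → no match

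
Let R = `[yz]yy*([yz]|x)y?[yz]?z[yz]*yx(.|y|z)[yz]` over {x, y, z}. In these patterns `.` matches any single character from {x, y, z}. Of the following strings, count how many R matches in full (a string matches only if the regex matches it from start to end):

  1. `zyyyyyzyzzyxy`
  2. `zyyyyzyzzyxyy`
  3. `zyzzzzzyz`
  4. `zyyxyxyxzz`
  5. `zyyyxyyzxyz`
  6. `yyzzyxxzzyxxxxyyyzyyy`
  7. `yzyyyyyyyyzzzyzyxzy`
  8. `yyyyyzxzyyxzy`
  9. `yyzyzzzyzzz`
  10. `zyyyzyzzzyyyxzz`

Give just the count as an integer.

2

1 → no match
2 → match
3 → no match
4 → no match
5 → no match
6 → no match
7 → no match
8 → no match
9 → no match
10 → match
Total matched: 2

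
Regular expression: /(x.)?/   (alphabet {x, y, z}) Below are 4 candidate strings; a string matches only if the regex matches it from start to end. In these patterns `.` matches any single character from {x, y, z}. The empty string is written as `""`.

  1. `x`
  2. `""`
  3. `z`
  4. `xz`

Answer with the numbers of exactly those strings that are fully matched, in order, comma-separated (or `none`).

1. `x` → no match
2. `""` → match
3. `z` → no match
4. `xz` → match

2, 4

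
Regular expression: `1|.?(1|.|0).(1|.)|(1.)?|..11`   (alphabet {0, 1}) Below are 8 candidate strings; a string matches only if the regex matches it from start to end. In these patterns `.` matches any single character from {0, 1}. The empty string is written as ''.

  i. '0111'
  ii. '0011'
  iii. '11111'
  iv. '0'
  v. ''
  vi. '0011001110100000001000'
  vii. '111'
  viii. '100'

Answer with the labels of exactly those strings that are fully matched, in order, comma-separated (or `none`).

i, ii, v, vii, viii

i. '0111' → match
ii. '0011' → match
iii. '11111' → no match
iv. '0' → no match
v. '' → match
vi → no match
vii. '111' → match
viii. '100' → match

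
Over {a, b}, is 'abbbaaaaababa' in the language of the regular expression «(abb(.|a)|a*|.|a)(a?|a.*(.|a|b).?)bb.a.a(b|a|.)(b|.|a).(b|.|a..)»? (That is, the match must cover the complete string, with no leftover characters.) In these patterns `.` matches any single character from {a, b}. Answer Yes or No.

Yes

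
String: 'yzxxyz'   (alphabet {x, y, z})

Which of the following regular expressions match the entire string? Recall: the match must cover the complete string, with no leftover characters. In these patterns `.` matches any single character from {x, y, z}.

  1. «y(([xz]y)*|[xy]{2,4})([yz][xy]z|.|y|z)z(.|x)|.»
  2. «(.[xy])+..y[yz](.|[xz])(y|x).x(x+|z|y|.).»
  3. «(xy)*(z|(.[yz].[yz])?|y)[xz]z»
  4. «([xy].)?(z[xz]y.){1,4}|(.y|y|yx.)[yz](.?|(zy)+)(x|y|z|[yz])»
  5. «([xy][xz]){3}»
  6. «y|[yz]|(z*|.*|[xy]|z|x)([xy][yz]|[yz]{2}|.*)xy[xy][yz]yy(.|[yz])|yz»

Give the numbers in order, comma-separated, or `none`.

1 → no match
2 → no match
3 → no match
4 → no match
5 → match
6 → no match

5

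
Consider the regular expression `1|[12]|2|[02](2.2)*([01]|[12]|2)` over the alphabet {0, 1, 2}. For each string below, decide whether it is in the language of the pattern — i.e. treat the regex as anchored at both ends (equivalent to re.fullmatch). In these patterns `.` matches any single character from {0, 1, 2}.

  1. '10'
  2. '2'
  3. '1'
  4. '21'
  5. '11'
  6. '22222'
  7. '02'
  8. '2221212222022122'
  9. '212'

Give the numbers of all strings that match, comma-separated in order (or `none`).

1. '10' → no match
2. '2' → match
3. '1' → match
4. '21' → match
5. '11' → no match
6. '22222' → match
7. '02' → match
8 → no match
9. '212' → no match

2, 3, 4, 6, 7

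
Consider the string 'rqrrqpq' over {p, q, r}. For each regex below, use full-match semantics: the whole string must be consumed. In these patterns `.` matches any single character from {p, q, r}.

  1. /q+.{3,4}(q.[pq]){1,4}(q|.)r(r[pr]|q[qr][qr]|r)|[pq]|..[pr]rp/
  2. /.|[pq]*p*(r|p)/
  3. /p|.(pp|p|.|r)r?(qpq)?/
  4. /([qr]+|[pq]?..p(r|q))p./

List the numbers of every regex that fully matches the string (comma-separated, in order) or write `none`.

4

1 → no match
2 → no match
3 → no match
4 → match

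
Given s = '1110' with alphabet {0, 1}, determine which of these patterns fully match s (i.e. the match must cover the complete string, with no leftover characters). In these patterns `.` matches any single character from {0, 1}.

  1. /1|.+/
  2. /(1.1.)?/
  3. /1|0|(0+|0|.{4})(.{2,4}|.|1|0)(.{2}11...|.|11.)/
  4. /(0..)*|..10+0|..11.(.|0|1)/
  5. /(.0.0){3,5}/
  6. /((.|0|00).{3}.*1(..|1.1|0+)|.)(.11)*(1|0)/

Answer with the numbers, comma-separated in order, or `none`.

1, 2

1 → match
2 → match
3 → no match
4 → no match
5 → no match
6 → no match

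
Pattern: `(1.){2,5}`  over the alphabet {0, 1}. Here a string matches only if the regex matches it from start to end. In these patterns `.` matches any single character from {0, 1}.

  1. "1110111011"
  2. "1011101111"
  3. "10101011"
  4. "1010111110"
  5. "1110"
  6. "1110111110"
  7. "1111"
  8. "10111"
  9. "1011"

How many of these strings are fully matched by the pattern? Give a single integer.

8

1 → match
2 → match
3 → match
4 → match
5 → match
6 → match
7 → match
8 → no match
9 → match
Total matched: 8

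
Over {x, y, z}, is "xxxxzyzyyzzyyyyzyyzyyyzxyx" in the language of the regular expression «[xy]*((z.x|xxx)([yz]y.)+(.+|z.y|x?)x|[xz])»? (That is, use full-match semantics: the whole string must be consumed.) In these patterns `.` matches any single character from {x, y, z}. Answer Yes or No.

Yes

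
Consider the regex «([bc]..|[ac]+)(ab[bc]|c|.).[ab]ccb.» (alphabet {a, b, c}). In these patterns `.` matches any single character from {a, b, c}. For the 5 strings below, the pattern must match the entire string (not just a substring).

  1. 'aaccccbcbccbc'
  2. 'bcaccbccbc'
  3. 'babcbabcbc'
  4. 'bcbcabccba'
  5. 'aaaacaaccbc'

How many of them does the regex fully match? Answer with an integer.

1 → match
2 → match
3 → no match
4 → match
5 → match
Total matched: 4

4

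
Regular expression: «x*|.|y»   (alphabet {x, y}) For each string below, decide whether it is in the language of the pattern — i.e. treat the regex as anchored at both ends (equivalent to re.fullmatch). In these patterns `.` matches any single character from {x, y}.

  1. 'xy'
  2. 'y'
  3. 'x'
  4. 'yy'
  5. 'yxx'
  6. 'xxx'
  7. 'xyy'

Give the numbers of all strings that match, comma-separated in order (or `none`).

2, 3, 6

1 → no match
2 → match
3 → match
4 → no match
5 → no match
6 → match
7 → no match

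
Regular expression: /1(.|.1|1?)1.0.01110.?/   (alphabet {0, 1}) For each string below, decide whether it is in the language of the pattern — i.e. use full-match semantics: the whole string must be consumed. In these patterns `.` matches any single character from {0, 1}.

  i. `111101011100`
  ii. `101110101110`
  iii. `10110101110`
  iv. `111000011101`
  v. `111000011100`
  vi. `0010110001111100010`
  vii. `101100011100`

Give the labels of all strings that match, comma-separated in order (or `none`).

i, ii, iii, iv, v, vii

i. `111101011100` → match
ii. `101110101110` → match
iii. `10110101110` → match
iv. `111000011101` → match
v. `111000011100` → match
vi → no match — must start with `1`
vii. `101100011100` → match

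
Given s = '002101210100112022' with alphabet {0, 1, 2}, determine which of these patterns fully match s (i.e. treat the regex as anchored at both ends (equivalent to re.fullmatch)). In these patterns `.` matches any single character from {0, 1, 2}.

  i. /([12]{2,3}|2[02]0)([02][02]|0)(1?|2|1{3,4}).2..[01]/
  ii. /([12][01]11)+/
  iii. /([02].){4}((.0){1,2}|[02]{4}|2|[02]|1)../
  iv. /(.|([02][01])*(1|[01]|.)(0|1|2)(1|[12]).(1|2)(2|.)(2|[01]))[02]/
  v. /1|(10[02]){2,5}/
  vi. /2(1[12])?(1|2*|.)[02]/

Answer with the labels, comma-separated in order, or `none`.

i → no match
ii → no match — must end with '11'
iii → no match
iv → match
v → no match
vi → no match — must start with '2'

iv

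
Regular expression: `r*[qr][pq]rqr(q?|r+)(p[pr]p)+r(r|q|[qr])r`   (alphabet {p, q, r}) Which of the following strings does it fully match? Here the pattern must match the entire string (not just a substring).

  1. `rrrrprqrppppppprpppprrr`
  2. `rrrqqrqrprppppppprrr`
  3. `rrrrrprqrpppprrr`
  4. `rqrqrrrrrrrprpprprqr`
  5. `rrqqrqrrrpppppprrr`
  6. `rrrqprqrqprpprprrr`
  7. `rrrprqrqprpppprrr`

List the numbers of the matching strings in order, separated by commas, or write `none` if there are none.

1 → match
2 → match
3 → no match
4 → match
5 → match
6 → match
7 → match

1, 2, 4, 5, 6, 7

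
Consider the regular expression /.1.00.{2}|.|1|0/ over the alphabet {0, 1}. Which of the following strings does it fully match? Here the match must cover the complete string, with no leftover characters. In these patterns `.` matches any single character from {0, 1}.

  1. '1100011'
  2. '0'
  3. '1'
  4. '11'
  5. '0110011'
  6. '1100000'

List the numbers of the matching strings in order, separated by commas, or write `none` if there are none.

1, 2, 3, 5, 6

1 → match
2 → match
3 → match
4 → no match
5 → match
6 → match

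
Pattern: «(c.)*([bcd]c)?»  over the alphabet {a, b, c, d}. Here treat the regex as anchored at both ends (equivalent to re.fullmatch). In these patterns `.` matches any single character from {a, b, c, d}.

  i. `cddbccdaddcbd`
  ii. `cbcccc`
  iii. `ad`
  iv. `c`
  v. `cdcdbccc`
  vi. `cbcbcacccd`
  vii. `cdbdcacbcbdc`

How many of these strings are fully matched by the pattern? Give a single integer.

2

i → no match
ii → match
iii → no match
iv → no match
v → no match
vi → match
vii → no match
Total matched: 2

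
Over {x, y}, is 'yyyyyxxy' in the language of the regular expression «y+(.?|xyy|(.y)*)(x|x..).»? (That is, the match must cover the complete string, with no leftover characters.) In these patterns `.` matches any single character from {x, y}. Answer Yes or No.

Yes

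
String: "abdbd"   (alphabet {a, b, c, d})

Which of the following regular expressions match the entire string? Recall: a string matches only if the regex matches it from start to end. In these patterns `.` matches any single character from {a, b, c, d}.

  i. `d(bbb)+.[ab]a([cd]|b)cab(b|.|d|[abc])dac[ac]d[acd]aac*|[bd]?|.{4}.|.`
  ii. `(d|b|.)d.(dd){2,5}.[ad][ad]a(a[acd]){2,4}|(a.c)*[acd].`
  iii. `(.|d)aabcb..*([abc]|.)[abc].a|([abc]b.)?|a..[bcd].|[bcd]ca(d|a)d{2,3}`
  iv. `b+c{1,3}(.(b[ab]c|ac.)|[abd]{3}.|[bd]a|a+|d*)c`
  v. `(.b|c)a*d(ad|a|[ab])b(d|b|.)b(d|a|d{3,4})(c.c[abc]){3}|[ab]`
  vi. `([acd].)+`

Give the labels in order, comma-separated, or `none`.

i → match
ii → no match
iii → match
iv → no match — must start with "b"
v → no match
vi → no match

i, iii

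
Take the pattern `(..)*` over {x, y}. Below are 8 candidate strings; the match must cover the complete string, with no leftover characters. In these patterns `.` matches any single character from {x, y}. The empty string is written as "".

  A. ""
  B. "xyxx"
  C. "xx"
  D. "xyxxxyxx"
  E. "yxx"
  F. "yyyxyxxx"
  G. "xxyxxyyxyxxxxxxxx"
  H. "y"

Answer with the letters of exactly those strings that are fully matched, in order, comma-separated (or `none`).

A → match
B → match
C → match
D → match
E → no match
F → match
G → no match
H → no match

A, B, C, D, F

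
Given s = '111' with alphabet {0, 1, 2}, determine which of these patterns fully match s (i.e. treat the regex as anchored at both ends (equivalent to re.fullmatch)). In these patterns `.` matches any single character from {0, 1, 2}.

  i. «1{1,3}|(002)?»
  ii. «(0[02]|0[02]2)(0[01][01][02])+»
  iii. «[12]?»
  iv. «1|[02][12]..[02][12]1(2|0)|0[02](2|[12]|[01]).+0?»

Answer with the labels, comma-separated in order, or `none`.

i → match
ii → no match — must start with '0'
iii → no match
iv → no match

i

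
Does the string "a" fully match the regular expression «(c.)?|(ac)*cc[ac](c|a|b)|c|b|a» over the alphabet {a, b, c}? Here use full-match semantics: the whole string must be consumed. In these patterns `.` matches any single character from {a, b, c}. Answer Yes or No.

Yes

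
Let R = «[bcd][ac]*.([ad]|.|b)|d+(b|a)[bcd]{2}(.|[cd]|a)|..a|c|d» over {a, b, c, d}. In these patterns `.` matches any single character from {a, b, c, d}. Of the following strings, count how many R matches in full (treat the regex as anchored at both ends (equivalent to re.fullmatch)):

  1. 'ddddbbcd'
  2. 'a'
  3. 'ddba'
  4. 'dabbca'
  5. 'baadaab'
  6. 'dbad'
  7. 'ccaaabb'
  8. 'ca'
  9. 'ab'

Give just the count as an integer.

2

1 → match
2 → no match
3 → no match
4 → no match
5 → no match
6 → no match
7 → match
8 → no match
9 → no match
Total matched: 2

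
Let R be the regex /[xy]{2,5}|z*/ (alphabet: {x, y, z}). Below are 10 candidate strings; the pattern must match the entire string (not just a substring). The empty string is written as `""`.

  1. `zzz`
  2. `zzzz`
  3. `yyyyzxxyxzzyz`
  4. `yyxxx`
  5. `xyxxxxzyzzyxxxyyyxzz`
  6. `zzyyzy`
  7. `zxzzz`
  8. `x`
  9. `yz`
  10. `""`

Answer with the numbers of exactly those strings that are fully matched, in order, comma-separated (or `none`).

1. `zzz` → match
2. `zzzz` → match
3 → no match
4. `yyxxx` → match
5 → no match
6. `zzyyzy` → no match
7. `zxzzz` → no match
8. `x` → no match
9. `yz` → no match
10. `""` → match

1, 2, 4, 10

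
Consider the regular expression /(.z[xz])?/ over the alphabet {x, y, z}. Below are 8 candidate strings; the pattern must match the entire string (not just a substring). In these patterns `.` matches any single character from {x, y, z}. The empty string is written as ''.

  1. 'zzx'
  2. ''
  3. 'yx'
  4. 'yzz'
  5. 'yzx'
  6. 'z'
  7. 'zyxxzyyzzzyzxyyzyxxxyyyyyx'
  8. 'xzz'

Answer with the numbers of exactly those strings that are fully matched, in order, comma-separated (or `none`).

1, 2, 4, 5, 8

1. 'zzx' → match
2. '' → match
3. 'yx' → no match
4. 'yzz' → match
5. 'yzx' → match
6. 'z' → no match
7 → no match
8. 'xzz' → match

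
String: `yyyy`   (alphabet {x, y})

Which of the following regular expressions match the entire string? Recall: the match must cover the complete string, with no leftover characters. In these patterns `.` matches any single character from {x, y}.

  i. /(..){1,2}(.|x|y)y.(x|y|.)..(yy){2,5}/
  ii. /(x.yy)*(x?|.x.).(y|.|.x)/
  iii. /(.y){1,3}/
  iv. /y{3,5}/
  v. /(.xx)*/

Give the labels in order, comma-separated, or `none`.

i → no match
ii → no match
iii → match
iv → match
v → no match

iii, iv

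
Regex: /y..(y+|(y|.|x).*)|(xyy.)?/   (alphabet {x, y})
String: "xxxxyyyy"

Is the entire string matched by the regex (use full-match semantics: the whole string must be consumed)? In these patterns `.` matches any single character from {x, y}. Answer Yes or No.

No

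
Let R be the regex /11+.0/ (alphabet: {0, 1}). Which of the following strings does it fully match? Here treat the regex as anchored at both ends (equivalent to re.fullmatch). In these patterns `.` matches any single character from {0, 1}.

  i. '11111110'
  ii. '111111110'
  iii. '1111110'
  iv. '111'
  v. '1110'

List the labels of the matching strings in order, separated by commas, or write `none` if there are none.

i. '11111110' → match
ii. '111111110' → match
iii. '1111110' → match
iv. '111' → no match — must end with '0'
v. '1110' → match

i, ii, iii, v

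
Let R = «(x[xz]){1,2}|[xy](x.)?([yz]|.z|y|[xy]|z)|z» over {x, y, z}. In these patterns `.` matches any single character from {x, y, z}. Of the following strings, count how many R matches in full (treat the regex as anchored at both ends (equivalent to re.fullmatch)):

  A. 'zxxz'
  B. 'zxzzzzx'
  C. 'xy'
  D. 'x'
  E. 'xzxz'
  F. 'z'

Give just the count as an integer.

A → no match
B → no match
C → match
D → no match
E → match
F → match
Total matched: 3

3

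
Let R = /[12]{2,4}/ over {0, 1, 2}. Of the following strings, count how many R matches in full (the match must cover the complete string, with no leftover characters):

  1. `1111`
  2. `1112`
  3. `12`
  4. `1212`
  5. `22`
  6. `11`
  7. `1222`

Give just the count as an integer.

1 → match
2 → match
3 → match
4 → match
5 → match
6 → match
7 → match
Total matched: 7

7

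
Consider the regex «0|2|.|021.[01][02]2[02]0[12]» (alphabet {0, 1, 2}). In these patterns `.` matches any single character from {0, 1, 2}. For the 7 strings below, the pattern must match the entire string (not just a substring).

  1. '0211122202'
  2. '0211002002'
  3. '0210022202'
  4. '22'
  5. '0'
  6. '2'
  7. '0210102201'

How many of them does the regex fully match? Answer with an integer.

1. '0211122202' → match
2. '0211002002' → match
3. '0210022202' → match
4. '22' → no match
5. '0' → match
6. '2' → match
7. '0210102201' → match
Total matched: 6

6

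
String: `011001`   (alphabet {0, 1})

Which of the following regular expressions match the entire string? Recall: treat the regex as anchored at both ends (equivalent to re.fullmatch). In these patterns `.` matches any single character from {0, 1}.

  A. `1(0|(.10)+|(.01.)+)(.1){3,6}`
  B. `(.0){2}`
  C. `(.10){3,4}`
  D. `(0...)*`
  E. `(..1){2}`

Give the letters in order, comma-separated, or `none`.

A → no match — must start with `1`
B → no match — must end with `0`
C → no match — must end with `10`
D → no match
E → match

E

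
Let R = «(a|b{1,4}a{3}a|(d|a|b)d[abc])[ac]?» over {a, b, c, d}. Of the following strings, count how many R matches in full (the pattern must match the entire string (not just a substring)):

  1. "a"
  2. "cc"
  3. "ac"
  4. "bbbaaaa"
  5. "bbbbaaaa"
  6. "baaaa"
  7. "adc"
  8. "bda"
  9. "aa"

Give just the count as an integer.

1 → match
2 → no match
3 → match
4 → match
5 → match
6 → match
7 → match
8 → match
9 → match
Total matched: 8

8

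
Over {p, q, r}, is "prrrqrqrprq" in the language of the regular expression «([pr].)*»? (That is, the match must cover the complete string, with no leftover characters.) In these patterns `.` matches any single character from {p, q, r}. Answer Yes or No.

No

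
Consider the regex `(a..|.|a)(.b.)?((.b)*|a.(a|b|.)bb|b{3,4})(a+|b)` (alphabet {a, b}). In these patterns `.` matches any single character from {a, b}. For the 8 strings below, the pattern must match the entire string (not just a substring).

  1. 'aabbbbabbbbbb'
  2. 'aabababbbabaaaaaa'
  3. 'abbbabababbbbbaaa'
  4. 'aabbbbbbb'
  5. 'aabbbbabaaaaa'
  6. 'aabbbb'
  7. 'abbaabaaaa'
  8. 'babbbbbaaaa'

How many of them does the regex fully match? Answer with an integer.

8

1 → match
2 → match
3 → match
4 → match
5 → match
6 → match
7 → match
8 → match
Total matched: 8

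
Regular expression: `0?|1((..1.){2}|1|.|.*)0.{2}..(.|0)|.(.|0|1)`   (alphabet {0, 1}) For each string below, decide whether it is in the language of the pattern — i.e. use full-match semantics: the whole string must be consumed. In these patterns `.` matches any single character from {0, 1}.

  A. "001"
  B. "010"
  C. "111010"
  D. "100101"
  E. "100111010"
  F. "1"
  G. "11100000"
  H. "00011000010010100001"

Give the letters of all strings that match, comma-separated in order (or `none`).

none

A. "001" → no match
B. "010" → no match
C. "111010" → no match
D. "100101" → no match
E. "100111010" → no match
F. "1" → no match
G. "11100000" → no match
H → no match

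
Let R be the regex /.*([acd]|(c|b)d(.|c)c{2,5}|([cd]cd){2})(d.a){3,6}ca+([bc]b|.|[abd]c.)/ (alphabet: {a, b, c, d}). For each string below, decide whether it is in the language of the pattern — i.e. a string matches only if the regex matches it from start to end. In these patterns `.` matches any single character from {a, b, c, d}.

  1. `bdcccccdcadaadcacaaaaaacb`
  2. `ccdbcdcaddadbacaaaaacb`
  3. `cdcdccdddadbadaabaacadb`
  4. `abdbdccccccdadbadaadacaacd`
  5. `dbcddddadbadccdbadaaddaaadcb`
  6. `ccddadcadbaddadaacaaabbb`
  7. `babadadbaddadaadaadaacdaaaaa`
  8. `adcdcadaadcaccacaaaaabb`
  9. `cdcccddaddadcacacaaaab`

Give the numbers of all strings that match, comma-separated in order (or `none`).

1, 2

1 → match
2 → match
3 → no match
4 → no match
5 → no match
6 → no match
7 → no match
8 → no match
9 → no match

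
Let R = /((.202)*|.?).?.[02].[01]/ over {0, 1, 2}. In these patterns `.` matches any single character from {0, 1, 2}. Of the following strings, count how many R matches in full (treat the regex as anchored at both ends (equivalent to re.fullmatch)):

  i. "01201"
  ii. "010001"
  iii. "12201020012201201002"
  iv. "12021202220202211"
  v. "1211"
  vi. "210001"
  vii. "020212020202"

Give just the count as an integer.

5

i. "01201" → match
ii. "010001" → match
iii → no match
iv → match
v. "1211" → match
vi. "210001" → match
vii. "020212020202" → no match
Total matched: 5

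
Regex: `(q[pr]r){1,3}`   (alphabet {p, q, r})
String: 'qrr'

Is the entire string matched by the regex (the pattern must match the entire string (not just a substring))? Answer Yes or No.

Yes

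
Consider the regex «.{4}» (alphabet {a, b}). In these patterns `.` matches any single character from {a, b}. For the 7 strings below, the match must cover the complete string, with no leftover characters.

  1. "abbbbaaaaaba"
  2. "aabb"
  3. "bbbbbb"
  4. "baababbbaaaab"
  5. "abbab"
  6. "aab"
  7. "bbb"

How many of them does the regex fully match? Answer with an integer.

1

1 → no match
2 → match
3 → no match
4 → no match
5 → no match
6 → no match
7 → no match
Total matched: 1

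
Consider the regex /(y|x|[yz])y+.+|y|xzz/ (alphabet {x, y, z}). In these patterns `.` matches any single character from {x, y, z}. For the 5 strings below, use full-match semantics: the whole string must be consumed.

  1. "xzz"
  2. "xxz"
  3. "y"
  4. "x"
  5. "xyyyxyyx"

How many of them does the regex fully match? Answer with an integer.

1 → match
2 → no match
3 → match
4 → no match
5 → match
Total matched: 3

3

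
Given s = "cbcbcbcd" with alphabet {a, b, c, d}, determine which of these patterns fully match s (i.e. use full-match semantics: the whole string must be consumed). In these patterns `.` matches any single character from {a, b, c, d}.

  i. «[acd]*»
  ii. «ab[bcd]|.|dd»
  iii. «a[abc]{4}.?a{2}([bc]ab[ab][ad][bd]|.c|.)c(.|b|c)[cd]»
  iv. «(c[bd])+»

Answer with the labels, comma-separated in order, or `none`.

iv

i → no match
ii → no match
iii → no match — must start with "a"
iv → match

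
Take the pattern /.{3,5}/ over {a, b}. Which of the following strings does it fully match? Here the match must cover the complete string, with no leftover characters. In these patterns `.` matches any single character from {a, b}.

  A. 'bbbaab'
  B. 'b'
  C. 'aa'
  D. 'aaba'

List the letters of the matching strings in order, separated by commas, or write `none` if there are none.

D

A → no match
B → no match
C → no match
D → match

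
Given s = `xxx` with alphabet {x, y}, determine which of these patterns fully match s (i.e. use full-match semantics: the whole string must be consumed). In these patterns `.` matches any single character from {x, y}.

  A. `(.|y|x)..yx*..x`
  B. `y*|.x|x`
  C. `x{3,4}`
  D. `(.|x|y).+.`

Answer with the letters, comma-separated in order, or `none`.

C, D

A → no match
B → no match
C → match
D → match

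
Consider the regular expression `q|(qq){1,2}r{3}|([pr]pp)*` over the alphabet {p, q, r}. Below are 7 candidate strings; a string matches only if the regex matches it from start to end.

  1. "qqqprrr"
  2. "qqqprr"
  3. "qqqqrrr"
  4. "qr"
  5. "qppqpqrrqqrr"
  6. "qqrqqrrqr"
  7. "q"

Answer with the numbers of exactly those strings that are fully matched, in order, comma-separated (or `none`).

1. "qqqprrr" → no match
2. "qqqprr" → no match
3. "qqqqrrr" → match
4. "qr" → no match
5. "qppqpqrrqqrr" → no match
6. "qqrqqrrqr" → no match
7. "q" → match

3, 7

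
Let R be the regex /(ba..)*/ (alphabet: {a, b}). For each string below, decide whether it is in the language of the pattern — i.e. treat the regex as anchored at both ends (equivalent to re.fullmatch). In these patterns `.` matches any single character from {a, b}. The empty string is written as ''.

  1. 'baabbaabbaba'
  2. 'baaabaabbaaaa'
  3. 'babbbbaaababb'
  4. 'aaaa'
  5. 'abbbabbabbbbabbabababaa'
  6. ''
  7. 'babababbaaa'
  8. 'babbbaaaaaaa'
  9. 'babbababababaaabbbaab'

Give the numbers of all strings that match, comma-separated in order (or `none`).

1, 6

1 → match
2 → no match
3 → no match
4 → no match
5 → no match
6 → match
7 → no match
8 → no match
9 → no match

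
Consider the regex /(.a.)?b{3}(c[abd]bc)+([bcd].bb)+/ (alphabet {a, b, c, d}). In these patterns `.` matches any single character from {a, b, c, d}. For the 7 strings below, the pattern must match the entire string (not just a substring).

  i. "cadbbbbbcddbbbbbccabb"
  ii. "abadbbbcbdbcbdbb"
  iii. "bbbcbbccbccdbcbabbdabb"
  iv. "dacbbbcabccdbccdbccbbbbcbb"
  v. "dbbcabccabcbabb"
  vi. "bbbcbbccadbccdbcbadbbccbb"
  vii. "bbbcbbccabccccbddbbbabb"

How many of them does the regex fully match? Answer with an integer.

i → no match
ii → no match
iii → no match
iv → match
v → no match
vi → no match
vii → no match
Total matched: 1

1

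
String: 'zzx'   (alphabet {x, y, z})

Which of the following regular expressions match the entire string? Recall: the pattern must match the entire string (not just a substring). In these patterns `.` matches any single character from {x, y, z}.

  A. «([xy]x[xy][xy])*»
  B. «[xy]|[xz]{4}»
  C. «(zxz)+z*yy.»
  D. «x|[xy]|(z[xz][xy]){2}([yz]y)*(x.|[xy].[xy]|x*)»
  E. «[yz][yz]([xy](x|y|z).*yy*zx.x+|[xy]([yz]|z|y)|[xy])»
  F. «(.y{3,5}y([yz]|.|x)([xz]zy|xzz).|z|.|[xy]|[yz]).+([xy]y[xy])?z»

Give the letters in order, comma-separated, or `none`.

E

A → no match
B → no match
C → no match — must start with 'zxz'
D → no match
E → match
F → no match — must end with 'z'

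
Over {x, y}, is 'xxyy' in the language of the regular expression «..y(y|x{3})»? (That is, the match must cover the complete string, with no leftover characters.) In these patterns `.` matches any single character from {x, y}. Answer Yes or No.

Yes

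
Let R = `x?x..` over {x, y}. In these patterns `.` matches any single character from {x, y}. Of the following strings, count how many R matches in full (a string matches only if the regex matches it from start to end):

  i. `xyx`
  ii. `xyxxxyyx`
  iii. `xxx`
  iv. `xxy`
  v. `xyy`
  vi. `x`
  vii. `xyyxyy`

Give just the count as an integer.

i → match
ii → no match
iii → match
iv → match
v → match
vi → no match
vii → no match
Total matched: 4

4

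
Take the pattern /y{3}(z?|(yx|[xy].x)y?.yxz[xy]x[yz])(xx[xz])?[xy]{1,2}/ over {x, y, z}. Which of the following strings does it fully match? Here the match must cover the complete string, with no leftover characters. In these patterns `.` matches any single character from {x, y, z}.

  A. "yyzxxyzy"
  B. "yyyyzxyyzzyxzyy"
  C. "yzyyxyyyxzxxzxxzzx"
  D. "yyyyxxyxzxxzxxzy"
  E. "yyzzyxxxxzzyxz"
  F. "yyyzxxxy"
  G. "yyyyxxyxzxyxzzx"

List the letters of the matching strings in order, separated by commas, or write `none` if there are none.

A. "yyzxxyzy" → no match
B → no match
C → no match
D → match
E → no match
F. "yyyzxxxy" → match
G → no match

D, F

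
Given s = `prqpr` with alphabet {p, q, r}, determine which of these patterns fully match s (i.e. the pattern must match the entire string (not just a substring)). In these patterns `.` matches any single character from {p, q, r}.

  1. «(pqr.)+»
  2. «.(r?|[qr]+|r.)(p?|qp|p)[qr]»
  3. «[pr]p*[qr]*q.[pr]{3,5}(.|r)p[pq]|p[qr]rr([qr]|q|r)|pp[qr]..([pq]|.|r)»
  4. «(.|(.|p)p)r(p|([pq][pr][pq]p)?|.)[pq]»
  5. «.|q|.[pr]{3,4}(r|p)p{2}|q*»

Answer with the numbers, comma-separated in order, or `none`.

2

1 → no match — must start with `pqr`
2 → match
3 → no match
4 → no match
5 → no match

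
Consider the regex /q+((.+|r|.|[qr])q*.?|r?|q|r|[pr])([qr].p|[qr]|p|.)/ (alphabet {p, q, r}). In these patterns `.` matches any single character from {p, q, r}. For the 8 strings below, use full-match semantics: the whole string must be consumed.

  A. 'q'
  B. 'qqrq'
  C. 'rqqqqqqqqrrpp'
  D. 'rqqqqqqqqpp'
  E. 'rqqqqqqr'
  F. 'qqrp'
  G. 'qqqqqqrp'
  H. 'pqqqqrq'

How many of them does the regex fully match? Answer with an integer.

3

A → no match
B → match
C → no match — must start with 'q'
D → no match — must start with 'q'
E → no match — must start with 'q'
F → match
G → match
H → no match — must start with 'q'
Total matched: 3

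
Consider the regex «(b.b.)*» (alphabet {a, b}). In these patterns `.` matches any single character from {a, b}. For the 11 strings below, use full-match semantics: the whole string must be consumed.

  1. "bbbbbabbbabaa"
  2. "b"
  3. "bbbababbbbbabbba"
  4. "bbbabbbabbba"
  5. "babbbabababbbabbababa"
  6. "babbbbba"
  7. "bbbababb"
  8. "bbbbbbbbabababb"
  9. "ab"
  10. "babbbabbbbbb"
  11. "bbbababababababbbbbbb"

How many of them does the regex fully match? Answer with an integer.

5

1 → no match
2. "b" → no match
3 → match
4. "bbbabbbabbba" → match
5 → no match
6. "babbbbba" → match
7. "bbbababb" → match
8 → no match
9. "ab" → no match
10. "babbbabbbbbb" → match
11 → no match
Total matched: 5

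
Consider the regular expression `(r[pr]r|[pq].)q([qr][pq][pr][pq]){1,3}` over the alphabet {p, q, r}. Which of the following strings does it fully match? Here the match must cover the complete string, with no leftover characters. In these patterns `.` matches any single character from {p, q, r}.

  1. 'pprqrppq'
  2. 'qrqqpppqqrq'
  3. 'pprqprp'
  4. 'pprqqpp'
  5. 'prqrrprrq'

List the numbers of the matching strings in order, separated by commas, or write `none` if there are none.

1 → no match
2 → match
3 → no match
4 → no match
5 → no match

2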